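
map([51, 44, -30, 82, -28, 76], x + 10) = [61, 54, -20, 92, -18, 86]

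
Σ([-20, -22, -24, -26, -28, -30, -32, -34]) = -216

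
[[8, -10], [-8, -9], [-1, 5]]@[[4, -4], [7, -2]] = C[0][0] = (8)*(4) + (-10)*(7) = -38
C[0][1] = (8)*(-4) + (-10)*(-2) = -12
C[1][0] = (-8)*(4) + (-9)*(7) = -95
C[1][1] = (-8)*(-4) + (-9)*(-2) = 50
C[2][0] = (-1)*(4) + (5)*(7) = 31
C[2][1] = (-1)*(-4) + (5)*(-2) = -6
= [[-38, -12], [-95, 50], [31, -6]]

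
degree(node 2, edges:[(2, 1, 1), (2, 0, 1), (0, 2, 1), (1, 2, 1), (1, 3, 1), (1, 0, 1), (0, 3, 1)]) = 4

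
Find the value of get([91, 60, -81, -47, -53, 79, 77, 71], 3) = -47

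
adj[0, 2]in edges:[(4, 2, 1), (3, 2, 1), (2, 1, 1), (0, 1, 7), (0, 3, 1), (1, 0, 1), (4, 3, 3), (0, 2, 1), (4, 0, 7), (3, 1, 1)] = 1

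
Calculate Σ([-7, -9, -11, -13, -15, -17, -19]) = (-7) + (-9) + (-11) + (-13) + (-15) + (-17) + (-19)
= -91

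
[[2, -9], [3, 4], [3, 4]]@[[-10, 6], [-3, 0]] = C[0][0] = (2)*(-10) + (-9)*(-3) = 7
C[0][1] = (2)*(6) + (-9)*(0) = 12
C[1][0] = (3)*(-10) + (4)*(-3) = -42
C[1][1] = (3)*(6) + (4)*(0) = 18
C[2][0] = (3)*(-10) + (4)*(-3) = -42
C[2][1] = (3)*(6) + (4)*(0) = 18
= [[7, 12], [-42, 18], [-42, 18]]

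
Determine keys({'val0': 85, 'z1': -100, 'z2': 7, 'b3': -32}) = ['val0', 'z1', 'z2', 'b3']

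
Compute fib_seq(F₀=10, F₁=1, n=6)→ [10, 1, 11, 12, 23, 35]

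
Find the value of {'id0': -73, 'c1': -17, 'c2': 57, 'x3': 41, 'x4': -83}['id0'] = -73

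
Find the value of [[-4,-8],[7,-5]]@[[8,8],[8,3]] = [[-96, -56], [16, 41]]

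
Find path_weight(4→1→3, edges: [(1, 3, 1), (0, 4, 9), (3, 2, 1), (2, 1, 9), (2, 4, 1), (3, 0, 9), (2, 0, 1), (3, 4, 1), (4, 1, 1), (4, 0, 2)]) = 2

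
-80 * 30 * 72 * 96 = -16588800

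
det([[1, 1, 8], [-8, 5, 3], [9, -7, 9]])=253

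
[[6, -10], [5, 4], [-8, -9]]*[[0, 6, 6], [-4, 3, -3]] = C[0][0] = (6)*(0) + (-10)*(-4) = 40
C[0][1] = (6)*(6) + (-10)*(3) = 6
C[0][2] = (6)*(6) + (-10)*(-3) = 66
C[1][0] = (5)*(0) + (4)*(-4) = -16
C[1][1] = (5)*(6) + (4)*(3) = 42
C[1][2] = (5)*(6) + (4)*(-3) = 18
... (3 more cells)
= [[40, 6, 66], [-16, 42, 18], [36, -75, -21]]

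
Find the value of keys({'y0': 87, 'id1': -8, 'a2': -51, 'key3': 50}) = ['y0', 'id1', 'a2', 'key3']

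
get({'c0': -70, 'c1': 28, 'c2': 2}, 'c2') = 2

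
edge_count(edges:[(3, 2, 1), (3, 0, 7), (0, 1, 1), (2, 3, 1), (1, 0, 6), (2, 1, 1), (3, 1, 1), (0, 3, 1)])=8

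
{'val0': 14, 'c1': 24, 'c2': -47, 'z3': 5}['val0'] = 14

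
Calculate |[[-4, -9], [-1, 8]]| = -41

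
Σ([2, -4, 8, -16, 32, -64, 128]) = 2 + -4 + 8 + -16 + 32 + -64 + 128
= 86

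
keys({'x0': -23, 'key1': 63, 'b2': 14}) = ['x0', 'key1', 'b2']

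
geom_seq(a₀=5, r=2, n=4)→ a_0 = 5*2^0 = 5
a_1 = 5*2^1 = 10
a_2 = 5*2^2 = 20
...
= [5, 10, 20, 40]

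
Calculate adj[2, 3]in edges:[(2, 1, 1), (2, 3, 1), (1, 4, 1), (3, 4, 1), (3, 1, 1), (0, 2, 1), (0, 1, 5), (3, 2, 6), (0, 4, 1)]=1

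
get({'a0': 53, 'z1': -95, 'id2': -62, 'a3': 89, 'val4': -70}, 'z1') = -95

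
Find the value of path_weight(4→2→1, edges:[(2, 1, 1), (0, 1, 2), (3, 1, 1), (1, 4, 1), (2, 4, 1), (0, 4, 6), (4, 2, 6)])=7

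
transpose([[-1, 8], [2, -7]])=[[-1, 2], [8, -7]]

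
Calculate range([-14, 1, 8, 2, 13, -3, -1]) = 27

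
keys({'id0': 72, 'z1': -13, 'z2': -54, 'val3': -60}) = ['id0', 'z1', 'z2', 'val3']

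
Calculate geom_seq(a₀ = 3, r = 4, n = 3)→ [3, 12, 48]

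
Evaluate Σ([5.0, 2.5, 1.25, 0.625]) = 9.375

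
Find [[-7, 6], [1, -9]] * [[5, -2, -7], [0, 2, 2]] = C[0][0] = (-7)*(5) + (6)*(0) = -35
C[0][1] = (-7)*(-2) + (6)*(2) = 26
C[0][2] = (-7)*(-7) + (6)*(2) = 61
C[1][0] = (1)*(5) + (-9)*(0) = 5
C[1][1] = (1)*(-2) + (-9)*(2) = -20
C[1][2] = (1)*(-7) + (-9)*(2) = -25
= [[-35, 26, 61], [5, -20, -25]]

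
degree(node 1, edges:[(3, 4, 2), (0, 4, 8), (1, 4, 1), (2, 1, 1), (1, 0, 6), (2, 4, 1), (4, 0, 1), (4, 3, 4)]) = 3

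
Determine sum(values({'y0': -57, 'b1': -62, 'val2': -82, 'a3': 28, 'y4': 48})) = -125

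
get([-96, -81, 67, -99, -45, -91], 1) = -81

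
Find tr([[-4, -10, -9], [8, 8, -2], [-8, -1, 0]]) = 4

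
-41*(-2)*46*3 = 11316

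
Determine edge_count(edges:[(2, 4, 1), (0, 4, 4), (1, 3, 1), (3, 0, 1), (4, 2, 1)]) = 5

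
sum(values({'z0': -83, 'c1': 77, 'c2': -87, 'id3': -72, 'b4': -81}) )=(-83) + 77 + (-87) + (-72) + (-81)
= -246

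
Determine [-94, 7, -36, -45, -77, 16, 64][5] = 16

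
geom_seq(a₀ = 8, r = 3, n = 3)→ [8, 24, 72]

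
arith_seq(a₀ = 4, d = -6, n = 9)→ a_0 = 4 + 0*-6 = 4
a_1 = 4 + 1*-6 = -2
a_2 = 4 + 2*-6 = -8
...
= [4, -2, -8, -14, -20, -26, -32, -38, -44]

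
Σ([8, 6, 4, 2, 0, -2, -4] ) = 14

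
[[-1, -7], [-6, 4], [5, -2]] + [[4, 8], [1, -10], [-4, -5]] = [[3, 1], [-5, -6], [1, -7]]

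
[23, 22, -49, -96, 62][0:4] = [23, 22, -49, -96]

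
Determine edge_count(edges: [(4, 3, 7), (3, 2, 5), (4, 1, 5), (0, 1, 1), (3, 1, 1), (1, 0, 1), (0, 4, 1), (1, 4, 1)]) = 8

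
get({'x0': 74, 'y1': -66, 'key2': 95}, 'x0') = 74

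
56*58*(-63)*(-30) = 6138720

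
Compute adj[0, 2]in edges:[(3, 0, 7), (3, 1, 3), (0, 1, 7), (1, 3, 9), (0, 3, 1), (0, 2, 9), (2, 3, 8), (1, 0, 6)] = 9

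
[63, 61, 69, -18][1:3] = [61, 69]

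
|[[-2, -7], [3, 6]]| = (-2)*(6) - (-7)*(3)
= 9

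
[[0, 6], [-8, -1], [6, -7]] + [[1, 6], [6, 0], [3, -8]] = [[1, 12], [-2, -1], [9, -15]]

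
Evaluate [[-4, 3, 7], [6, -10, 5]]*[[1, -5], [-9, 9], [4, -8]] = C[0][0] = (-4)*(1) + (3)*(-9) + (7)*(4) = -3
C[0][1] = (-4)*(-5) + (3)*(9) + (7)*(-8) = -9
C[1][0] = (6)*(1) + (-10)*(-9) + (5)*(4) = 116
C[1][1] = (6)*(-5) + (-10)*(9) + (5)*(-8) = -160
= [[-3, -9], [116, -160]]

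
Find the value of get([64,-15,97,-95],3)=-95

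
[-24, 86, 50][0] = -24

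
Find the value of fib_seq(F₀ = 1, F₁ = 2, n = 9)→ F_2 = F_1 + F_0 = 3
F_3 = F_2 + F_1 = 5
F_4 = F_3 + F_2 = 8
...
= [1, 2, 3, 5, 8, 13, 21, 34, 55]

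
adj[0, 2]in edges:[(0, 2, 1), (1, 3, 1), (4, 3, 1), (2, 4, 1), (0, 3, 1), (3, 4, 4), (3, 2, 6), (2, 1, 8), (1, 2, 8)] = 1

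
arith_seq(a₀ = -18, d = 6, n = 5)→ a_0 = -18 + 0*6 = -18
a_1 = -18 + 1*6 = -12
a_2 = -18 + 2*6 = -6
...
= [-18, -12, -6, 0, 6]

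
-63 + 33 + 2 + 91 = 63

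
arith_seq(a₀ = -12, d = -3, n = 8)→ [-12, -15, -18, -21, -24, -27, -30, -33]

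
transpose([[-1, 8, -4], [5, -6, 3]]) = [[-1, 5], [8, -6], [-4, 3]]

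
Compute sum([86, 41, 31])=86 + 41 + 31
= 158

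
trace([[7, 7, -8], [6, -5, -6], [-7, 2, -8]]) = -6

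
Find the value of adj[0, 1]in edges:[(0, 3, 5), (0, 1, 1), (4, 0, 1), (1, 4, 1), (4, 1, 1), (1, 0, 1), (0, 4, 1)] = 1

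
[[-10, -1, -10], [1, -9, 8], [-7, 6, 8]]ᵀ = [[-10, 1, -7], [-1, -9, 6], [-10, 8, 8]]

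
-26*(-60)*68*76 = 8062080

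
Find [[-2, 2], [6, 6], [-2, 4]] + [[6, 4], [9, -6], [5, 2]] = [[4, 6], [15, 0], [3, 6]]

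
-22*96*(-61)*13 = 1674816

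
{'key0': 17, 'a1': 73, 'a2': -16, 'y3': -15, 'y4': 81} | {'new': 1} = {'key0': 17, 'a1': 73, 'a2': -16, 'y3': -15, 'y4': 81, 'new': 1}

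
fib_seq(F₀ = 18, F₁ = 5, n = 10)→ F_2 = F_1 + F_0 = 23
F_3 = F_2 + F_1 = 28
F_4 = F_3 + F_2 = 51
...
= [18, 5, 23, 28, 51, 79, 130, 209, 339, 548]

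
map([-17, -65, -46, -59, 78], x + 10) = -17+10=-7, -65+10=-55, -46+10=-36, -59+10=-49, 78+10=88
= [-7, -55, -36, -49, 88]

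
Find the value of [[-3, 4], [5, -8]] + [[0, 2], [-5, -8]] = [[-3, 6], [0, -16]]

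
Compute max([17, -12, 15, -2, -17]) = 17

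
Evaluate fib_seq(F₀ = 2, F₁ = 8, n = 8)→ [2, 8, 10, 18, 28, 46, 74, 120]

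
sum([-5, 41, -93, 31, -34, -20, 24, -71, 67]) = (-5) + 41 + (-93) + 31 + (-34) + (-20) + 24 + (-71) + 67
= -60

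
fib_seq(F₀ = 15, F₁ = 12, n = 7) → [15, 12, 27, 39, 66, 105, 171]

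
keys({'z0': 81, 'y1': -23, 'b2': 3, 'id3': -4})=['z0', 'y1', 'b2', 'id3']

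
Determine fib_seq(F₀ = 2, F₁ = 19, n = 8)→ [2, 19, 21, 40, 61, 101, 162, 263]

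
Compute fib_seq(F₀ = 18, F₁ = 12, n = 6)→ F_2 = F_1 + F_0 = 30
F_3 = F_2 + F_1 = 42
F_4 = F_3 + F_2 = 72
...
= [18, 12, 30, 42, 72, 114]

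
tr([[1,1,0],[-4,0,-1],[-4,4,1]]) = 2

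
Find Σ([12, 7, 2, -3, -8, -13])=-3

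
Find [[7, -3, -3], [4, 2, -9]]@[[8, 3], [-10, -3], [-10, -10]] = C[0][0] = (7)*(8) + (-3)*(-10) + (-3)*(-10) = 116
C[0][1] = (7)*(3) + (-3)*(-3) + (-3)*(-10) = 60
C[1][0] = (4)*(8) + (2)*(-10) + (-9)*(-10) = 102
C[1][1] = (4)*(3) + (2)*(-3) + (-9)*(-10) = 96
= [[116, 60], [102, 96]]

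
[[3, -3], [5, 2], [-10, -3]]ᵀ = [[3, 5, -10], [-3, 2, -3]]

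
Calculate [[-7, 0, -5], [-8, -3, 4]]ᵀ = [[-7, -8], [0, -3], [-5, 4]]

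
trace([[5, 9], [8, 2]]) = 7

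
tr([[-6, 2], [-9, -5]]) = diagonal: (-6) + (-5)
= -11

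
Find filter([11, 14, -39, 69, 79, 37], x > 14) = [69, 79, 37]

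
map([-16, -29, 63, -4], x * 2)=[-32, -58, 126, -8]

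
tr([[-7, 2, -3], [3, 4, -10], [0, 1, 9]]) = 6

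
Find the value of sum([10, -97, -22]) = 10 + (-97) + (-22)
= -109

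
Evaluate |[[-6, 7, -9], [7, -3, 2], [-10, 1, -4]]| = (1)*(-6)*det([[-3, 2], [1, -4]]) + (-1)*(7)*det([[7, 2], [-10, -4]]) + (1)*(-9)*det([[7, -3], [-10, 1]])
= -60 + 56 + 207
= 203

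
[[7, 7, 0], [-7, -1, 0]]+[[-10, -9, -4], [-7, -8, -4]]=[[-3, -2, -4], [-14, -9, -4]]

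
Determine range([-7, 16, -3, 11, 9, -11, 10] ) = 27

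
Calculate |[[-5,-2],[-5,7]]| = (-5)*(7) - (-2)*(-5)
= -45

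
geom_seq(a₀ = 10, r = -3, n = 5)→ [10, -30, 90, -270, 810]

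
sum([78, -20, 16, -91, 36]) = 19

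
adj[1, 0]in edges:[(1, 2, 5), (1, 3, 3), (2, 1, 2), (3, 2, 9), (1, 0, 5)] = 5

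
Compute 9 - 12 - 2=-5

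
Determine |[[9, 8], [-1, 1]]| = 17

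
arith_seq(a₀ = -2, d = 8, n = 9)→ a_0 = -2 + 0*8 = -2
a_1 = -2 + 1*8 = 6
a_2 = -2 + 2*8 = 14
...
= [-2, 6, 14, 22, 30, 38, 46, 54, 62]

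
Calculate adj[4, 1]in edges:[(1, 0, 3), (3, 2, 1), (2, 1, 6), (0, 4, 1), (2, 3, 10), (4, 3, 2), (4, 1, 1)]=1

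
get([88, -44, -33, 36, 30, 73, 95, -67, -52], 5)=73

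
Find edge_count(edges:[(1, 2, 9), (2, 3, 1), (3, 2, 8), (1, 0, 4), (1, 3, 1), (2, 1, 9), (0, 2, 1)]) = 7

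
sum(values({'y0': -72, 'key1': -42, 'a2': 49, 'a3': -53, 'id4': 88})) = -30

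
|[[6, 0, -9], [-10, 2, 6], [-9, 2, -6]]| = -126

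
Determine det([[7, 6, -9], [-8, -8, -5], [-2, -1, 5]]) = 57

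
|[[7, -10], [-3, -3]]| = -51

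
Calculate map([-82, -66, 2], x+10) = -82+10=-72, -66+10=-56, 2+10=12
= [-72, -56, 12]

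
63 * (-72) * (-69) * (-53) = -16588152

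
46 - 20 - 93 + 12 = -55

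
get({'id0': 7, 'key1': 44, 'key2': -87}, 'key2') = -87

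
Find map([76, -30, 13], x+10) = 76+10=86, -30+10=-20, 13+10=23
= [86, -20, 23]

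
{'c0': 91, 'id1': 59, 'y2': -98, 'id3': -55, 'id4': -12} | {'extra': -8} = {'c0': 91, 'id1': 59, 'y2': -98, 'id3': -55, 'id4': -12, 'extra': -8}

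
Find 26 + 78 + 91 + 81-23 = 253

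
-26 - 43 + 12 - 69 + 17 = -109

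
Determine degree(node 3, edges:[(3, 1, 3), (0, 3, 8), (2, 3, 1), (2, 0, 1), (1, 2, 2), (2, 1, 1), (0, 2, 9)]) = 3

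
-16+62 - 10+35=71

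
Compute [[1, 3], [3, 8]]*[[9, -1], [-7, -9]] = C[0][0] = (1)*(9) + (3)*(-7) = -12
C[0][1] = (1)*(-1) + (3)*(-9) = -28
C[1][0] = (3)*(9) + (8)*(-7) = -29
C[1][1] = (3)*(-1) + (8)*(-9) = -75
= [[-12, -28], [-29, -75]]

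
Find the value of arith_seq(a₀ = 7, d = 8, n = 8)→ [7, 15, 23, 31, 39, 47, 55, 63]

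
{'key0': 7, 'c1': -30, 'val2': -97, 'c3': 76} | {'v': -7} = {'key0': 7, 'c1': -30, 'val2': -97, 'c3': 76, 'v': -7}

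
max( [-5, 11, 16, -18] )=16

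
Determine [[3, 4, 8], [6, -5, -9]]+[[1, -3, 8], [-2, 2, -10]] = [[4, 1, 16], [4, -3, -19]]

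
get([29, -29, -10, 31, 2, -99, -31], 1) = -29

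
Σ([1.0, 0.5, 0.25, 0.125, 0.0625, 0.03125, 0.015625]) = 1.984375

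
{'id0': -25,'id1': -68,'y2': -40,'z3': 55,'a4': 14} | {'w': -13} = {'id0': -25, 'id1': -68, 'y2': -40, 'z3': 55, 'a4': 14, 'w': -13}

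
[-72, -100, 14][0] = -72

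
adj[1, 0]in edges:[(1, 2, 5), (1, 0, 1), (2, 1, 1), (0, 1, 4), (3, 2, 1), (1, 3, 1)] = 1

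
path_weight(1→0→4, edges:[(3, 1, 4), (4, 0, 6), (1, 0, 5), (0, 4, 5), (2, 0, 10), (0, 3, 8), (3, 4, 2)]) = w(1→0)=5 + w(0→4)=5
= 10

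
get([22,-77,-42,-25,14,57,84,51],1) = -77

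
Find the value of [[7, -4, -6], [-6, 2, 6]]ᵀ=[[7, -6], [-4, 2], [-6, 6]]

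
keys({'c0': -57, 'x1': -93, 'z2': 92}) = ['c0', 'x1', 'z2']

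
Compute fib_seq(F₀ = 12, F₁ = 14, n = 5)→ F_2 = F_1 + F_0 = 26
F_3 = F_2 + F_1 = 40
F_4 = F_3 + F_2 = 66
= [12, 14, 26, 40, 66]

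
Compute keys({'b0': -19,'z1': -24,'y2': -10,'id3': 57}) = ['b0', 'z1', 'y2', 'id3']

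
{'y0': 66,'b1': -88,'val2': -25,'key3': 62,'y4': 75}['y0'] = 66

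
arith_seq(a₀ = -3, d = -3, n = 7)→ [-3, -6, -9, -12, -15, -18, -21]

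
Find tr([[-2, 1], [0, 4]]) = 2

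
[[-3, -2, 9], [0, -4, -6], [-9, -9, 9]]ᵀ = [[-3, 0, -9], [-2, -4, -9], [9, -6, 9]]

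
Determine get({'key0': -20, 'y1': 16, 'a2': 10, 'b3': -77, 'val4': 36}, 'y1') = 16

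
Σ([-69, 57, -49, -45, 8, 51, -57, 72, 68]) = (-69) + 57 + (-49) + (-45) + 8 + 51 + (-57) + 72 + 68
= 36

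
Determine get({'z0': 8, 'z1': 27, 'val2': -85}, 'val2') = -85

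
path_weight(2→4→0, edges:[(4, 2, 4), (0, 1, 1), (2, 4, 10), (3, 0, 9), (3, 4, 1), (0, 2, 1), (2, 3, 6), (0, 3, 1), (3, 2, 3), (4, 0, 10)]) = 20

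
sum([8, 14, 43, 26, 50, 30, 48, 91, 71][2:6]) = 149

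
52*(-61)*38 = -120536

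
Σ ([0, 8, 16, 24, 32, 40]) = 120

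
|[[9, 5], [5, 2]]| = (9)*(2) - (5)*(5)
= -7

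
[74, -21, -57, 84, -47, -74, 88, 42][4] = -47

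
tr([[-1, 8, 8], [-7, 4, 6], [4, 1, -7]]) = diagonal: (-1) + 4 + (-7)
= -4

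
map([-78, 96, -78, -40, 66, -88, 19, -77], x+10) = [-68, 106, -68, -30, 76, -78, 29, -67]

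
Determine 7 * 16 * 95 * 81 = 861840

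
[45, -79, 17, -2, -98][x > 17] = keep x where x > 17: 45✓, -79✗, 17✗, -2✗, -98✗
= [45]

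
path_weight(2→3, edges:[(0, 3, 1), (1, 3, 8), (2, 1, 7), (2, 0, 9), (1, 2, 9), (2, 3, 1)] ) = 1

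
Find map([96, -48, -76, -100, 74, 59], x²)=(96)²=9216, (-48)²=2304, (-76)²=5776, (-100)²=10000, (74)²=5476, (59)²=3481
= [9216, 2304, 5776, 10000, 5476, 3481]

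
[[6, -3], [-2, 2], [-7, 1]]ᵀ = [[6, -2, -7], [-3, 2, 1]]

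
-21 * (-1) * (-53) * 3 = -3339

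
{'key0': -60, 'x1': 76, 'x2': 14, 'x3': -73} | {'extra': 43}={'key0': -60, 'x1': 76, 'x2': 14, 'x3': -73, 'extra': 43}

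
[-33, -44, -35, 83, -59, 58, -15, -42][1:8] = [-44, -35, 83, -59, 58, -15, -42]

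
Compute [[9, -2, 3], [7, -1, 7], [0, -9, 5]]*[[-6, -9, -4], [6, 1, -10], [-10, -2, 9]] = [[-96, -89, 11], [-118, -78, 45], [-104, -19, 135]]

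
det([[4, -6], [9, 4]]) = 70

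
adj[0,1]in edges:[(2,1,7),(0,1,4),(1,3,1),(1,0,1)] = 4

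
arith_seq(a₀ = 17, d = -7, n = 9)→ a_0 = 17 + 0*-7 = 17
a_1 = 17 + 1*-7 = 10
a_2 = 17 + 2*-7 = 3
...
= [17, 10, 3, -4, -11, -18, -25, -32, -39]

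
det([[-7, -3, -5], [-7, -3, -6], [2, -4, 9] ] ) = (1)*(-7)*det([[-3, -6], [-4, 9]]) + (-1)*(-3)*det([[-7, -6], [2, 9]]) + (1)*(-5)*det([[-7, -3], [2, -4]])
= 357 + -153 + -170
= 34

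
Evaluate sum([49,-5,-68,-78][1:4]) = slice → [-5, -68, -78]
(-5) + (-68) + (-78)
= -151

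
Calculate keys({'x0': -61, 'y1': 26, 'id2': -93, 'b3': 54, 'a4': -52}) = ['x0', 'y1', 'id2', 'b3', 'a4']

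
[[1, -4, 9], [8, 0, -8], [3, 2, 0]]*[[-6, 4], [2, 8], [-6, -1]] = C[0][0] = (1)*(-6) + (-4)*(2) + (9)*(-6) = -68
C[0][1] = (1)*(4) + (-4)*(8) + (9)*(-1) = -37
C[1][0] = (8)*(-6) + (0)*(2) + (-8)*(-6) = 0
C[1][1] = (8)*(4) + (0)*(8) + (-8)*(-1) = 40
C[2][0] = (3)*(-6) + (2)*(2) + (0)*(-6) = -14
C[2][1] = (3)*(4) + (2)*(8) + (0)*(-1) = 28
= [[-68, -37], [0, 40], [-14, 28]]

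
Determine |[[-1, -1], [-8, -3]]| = (-1)*(-3) - (-1)*(-8)
= -5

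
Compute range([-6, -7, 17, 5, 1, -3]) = 24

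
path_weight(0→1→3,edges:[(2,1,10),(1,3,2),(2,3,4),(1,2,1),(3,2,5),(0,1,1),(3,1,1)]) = w(0→1)=1 + w(1→3)=2
= 3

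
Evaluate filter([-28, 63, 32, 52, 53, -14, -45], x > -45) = keep x where x > -45: -28✓, 63✓, 32✓, 52✓, 53✓, -14✓, -45✗
= [-28, 63, 32, 52, 53, -14]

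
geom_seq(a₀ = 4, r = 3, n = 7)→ [4, 12, 36, 108, 324, 972, 2916]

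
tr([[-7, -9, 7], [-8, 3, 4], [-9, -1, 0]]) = diagonal: (-7) + 3 + 0
= -4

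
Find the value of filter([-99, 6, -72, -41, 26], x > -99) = [6, -72, -41, 26]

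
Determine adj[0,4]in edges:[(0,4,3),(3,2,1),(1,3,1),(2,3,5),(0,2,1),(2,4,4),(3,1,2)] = 3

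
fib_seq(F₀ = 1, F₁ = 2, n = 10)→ F_2 = F_1 + F_0 = 3
F_3 = F_2 + F_1 = 5
F_4 = F_3 + F_2 = 8
...
= [1, 2, 3, 5, 8, 13, 21, 34, 55, 89]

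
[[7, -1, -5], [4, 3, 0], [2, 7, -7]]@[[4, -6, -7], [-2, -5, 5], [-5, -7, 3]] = C[0][0] = (7)*(4) + (-1)*(-2) + (-5)*(-5) = 55
C[0][1] = (7)*(-6) + (-1)*(-5) + (-5)*(-7) = -2
C[0][2] = (7)*(-7) + (-1)*(5) + (-5)*(3) = -69
C[1][0] = (4)*(4) + (3)*(-2) + (0)*(-5) = 10
C[1][1] = (4)*(-6) + (3)*(-5) + (0)*(-7) = -39
C[1][2] = (4)*(-7) + (3)*(5) + (0)*(3) = -13
... (3 more cells)
= [[55, -2, -69], [10, -39, -13], [29, 2, 0]]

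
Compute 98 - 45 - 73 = -20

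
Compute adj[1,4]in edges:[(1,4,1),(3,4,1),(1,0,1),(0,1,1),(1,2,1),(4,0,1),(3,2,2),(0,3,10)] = 1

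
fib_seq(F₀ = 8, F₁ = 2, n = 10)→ F_2 = F_1 + F_0 = 10
F_3 = F_2 + F_1 = 12
F_4 = F_3 + F_2 = 22
...
= [8, 2, 10, 12, 22, 34, 56, 90, 146, 236]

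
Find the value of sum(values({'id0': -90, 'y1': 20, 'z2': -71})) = (-90) + 20 + (-71)
= -141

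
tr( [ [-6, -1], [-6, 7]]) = 1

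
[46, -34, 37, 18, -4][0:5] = [46, -34, 37, 18, -4]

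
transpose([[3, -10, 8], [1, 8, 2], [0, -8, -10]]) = [[3, 1, 0], [-10, 8, -8], [8, 2, -10]]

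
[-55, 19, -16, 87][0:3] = [-55, 19, -16]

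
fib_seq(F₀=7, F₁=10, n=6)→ F_2 = F_1 + F_0 = 17
F_3 = F_2 + F_1 = 27
F_4 = F_3 + F_2 = 44
...
= [7, 10, 17, 27, 44, 71]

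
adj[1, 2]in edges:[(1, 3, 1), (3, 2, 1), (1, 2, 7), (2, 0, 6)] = 7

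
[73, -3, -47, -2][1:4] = [-3, -47, -2]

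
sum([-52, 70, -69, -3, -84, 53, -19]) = (-52) + 70 + (-69) + (-3) + (-84) + 53 + (-19)
= -104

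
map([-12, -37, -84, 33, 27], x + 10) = [-2, -27, -74, 43, 37]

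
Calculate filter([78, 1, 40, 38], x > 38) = keep x where x > 38: 78✓, 1✗, 40✓, 38✗
= [78, 40]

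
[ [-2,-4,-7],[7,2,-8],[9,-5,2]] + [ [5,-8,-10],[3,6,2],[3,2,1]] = [[3, -12, -17], [10, 8, -6], [12, -3, 3]]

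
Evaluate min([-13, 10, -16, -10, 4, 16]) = -16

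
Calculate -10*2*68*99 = -134640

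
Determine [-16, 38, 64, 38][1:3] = [38, 64]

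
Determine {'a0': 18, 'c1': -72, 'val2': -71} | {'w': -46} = {'a0': 18, 'c1': -72, 'val2': -71, 'w': -46}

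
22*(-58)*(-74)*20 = 1888480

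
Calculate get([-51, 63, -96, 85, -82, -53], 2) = -96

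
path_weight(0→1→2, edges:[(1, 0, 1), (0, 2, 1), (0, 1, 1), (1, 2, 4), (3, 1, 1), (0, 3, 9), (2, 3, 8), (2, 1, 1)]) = w(0→1)=1 + w(1→2)=4
= 5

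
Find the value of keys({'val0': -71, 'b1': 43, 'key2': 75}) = ['val0', 'b1', 'key2']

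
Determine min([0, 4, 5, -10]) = -10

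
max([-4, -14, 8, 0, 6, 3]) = 8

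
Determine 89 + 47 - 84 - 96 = -44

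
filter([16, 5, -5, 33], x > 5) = [16, 33]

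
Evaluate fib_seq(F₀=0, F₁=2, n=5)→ [0, 2, 2, 4, 6]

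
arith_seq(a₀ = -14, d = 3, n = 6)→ a_0 = -14 + 0*3 = -14
a_1 = -14 + 1*3 = -11
a_2 = -14 + 2*3 = -8
...
= [-14, -11, -8, -5, -2, 1]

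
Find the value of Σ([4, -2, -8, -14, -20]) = 4 + (-2) + (-8) + (-14) + (-20)
= -40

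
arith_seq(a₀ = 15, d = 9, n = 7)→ [15, 24, 33, 42, 51, 60, 69]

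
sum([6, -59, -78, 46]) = -85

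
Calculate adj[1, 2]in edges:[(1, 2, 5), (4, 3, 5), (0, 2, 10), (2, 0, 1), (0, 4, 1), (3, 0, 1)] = 5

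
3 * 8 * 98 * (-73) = -171696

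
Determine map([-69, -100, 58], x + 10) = [-59, -90, 68]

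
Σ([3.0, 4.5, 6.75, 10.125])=3.0 + 4.5 + 6.75 + 10.125
= 24.375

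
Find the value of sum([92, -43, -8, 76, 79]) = 92 + (-43) + (-8) + 76 + 79
= 196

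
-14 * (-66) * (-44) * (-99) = 4024944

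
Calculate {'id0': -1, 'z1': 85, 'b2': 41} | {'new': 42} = {'id0': -1, 'z1': 85, 'b2': 41, 'new': 42}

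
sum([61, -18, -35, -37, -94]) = 61 + (-18) + (-35) + (-37) + (-94)
= -123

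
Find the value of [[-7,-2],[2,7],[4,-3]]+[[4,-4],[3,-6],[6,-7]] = [[-3, -6], [5, 1], [10, -10]]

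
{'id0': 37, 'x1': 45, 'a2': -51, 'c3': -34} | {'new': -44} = {'id0': 37, 'x1': 45, 'a2': -51, 'c3': -34, 'new': -44}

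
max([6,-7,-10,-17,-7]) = 6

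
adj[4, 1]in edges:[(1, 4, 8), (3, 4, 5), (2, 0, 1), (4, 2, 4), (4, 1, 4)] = 4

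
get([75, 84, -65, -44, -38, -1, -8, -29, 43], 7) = -29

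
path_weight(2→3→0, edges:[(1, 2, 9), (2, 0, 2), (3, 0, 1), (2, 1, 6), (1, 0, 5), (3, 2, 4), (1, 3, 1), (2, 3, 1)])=w(2→3)=1 + w(3→0)=1
= 2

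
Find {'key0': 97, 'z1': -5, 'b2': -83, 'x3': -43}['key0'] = 97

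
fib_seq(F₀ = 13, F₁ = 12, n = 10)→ F_2 = F_1 + F_0 = 25
F_3 = F_2 + F_1 = 37
F_4 = F_3 + F_2 = 62
...
= [13, 12, 25, 37, 62, 99, 161, 260, 421, 681]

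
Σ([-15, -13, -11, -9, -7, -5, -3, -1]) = -64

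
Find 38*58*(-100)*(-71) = 15648400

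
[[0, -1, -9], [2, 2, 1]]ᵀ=[[0, 2], [-1, 2], [-9, 1]]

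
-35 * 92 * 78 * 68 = -17078880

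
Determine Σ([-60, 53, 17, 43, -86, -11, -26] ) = -70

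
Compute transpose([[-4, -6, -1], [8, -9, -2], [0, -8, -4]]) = [[-4, 8, 0], [-6, -9, -8], [-1, -2, -4]]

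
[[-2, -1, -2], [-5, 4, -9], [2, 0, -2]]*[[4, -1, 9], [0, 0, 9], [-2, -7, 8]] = [[-4, 16, -43], [-2, 68, -81], [12, 12, 2]]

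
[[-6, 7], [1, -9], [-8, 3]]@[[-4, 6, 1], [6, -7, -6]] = C[0][0] = (-6)*(-4) + (7)*(6) = 66
C[0][1] = (-6)*(6) + (7)*(-7) = -85
C[0][2] = (-6)*(1) + (7)*(-6) = -48
C[1][0] = (1)*(-4) + (-9)*(6) = -58
C[1][1] = (1)*(6) + (-9)*(-7) = 69
C[1][2] = (1)*(1) + (-9)*(-6) = 55
... (3 more cells)
= [[66, -85, -48], [-58, 69, 55], [50, -69, -26]]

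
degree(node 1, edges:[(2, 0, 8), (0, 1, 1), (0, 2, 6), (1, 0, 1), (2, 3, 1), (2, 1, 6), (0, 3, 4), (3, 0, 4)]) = incident: (0,1), (1,0), (2,1)
= 3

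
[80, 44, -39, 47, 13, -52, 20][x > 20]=keep x where x > 20: 80✓, 44✓, -39✗, 47✓, 13✗, -52✗, 20✗
= [80, 44, 47]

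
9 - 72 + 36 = -27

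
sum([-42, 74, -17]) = (-42) + 74 + (-17)
= 15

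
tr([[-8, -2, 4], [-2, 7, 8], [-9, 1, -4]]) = -5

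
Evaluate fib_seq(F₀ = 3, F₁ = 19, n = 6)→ F_2 = F_1 + F_0 = 22
F_3 = F_2 + F_1 = 41
F_4 = F_3 + F_2 = 63
...
= [3, 19, 22, 41, 63, 104]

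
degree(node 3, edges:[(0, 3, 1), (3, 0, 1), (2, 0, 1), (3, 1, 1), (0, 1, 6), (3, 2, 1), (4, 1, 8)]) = incident: (0,3), (3,0), (3,1), (3,2)
= 4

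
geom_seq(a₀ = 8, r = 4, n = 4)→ a_0 = 8*4^0 = 8
a_1 = 8*4^1 = 32
a_2 = 8*4^2 = 128
...
= [8, 32, 128, 512]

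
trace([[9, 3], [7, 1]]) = 10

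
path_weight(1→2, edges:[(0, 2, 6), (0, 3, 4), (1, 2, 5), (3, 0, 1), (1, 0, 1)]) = w(1→2)=5
= 5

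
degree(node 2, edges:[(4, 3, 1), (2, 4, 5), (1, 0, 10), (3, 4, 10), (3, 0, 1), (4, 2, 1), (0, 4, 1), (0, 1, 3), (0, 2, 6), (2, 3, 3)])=incident: (2,4), (4,2), (0,2), (2,3)
= 4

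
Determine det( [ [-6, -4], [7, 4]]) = 4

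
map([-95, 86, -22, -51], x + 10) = [-85, 96, -12, -41]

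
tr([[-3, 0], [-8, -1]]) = -4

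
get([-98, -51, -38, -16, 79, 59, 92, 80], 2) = -38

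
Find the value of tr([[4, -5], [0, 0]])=4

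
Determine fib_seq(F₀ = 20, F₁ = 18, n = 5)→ F_2 = F_1 + F_0 = 38
F_3 = F_2 + F_1 = 56
F_4 = F_3 + F_2 = 94
= [20, 18, 38, 56, 94]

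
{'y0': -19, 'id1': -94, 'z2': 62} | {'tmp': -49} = {'y0': -19, 'id1': -94, 'z2': 62, 'tmp': -49}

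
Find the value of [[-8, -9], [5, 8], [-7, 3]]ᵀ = [[-8, 5, -7], [-9, 8, 3]]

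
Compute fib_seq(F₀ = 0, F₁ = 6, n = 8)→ F_2 = F_1 + F_0 = 6
F_3 = F_2 + F_1 = 12
F_4 = F_3 + F_2 = 18
...
= [0, 6, 6, 12, 18, 30, 48, 78]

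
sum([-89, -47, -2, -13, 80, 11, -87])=-147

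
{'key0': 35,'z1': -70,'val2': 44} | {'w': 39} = {'key0': 35, 'z1': -70, 'val2': 44, 'w': 39}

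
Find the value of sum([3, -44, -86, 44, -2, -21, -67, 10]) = 3 + (-44) + (-86) + 44 + (-2) + (-21) + (-67) + 10
= -163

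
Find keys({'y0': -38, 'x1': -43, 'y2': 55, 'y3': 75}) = ['y0', 'x1', 'y2', 'y3']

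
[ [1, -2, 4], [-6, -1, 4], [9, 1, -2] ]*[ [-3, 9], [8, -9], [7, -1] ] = C[0][0] = (1)*(-3) + (-2)*(8) + (4)*(7) = 9
C[0][1] = (1)*(9) + (-2)*(-9) + (4)*(-1) = 23
C[1][0] = (-6)*(-3) + (-1)*(8) + (4)*(7) = 38
C[1][1] = (-6)*(9) + (-1)*(-9) + (4)*(-1) = -49
C[2][0] = (9)*(-3) + (1)*(8) + (-2)*(7) = -33
C[2][1] = (9)*(9) + (1)*(-9) + (-2)*(-1) = 74
= [[9, 23], [38, -49], [-33, 74]]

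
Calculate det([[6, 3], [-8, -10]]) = -36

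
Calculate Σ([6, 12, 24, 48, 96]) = 186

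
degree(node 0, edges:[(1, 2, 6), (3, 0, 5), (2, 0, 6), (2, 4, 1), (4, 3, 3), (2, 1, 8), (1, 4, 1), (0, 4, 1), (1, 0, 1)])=incident: (3,0), (2,0), (0,4), (1,0)
= 4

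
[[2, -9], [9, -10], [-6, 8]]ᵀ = [[2, 9, -6], [-9, -10, 8]]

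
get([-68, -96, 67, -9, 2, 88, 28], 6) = 28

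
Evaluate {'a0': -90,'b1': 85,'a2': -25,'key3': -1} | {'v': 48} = {'a0': -90, 'b1': 85, 'a2': -25, 'key3': -1, 'v': 48}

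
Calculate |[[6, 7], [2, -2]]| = -26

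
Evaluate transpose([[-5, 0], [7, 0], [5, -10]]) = [[-5, 7, 5], [0, 0, -10]]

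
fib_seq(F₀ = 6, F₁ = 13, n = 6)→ F_2 = F_1 + F_0 = 19
F_3 = F_2 + F_1 = 32
F_4 = F_3 + F_2 = 51
...
= [6, 13, 19, 32, 51, 83]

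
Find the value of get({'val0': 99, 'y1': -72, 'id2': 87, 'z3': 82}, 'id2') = 87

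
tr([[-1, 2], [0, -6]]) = diagonal: (-1) + (-6)
= -7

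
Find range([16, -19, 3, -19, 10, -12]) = 35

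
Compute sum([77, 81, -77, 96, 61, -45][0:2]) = slice → [77, 81]
77 + 81
= 158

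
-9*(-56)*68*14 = 479808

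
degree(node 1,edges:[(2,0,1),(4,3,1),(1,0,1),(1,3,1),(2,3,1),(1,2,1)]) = 3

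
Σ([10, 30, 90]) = 130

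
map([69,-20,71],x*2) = [138, -40, 142]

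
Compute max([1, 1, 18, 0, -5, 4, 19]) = 19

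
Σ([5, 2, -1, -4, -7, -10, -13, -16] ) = 5 + 2 + (-1) + (-4) + (-7) + (-10) + (-13) + (-16)
= -44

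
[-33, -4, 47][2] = 47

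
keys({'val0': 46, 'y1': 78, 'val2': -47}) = ['val0', 'y1', 'val2']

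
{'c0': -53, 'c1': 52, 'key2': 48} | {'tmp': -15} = {'c0': -53, 'c1': 52, 'key2': 48, 'tmp': -15}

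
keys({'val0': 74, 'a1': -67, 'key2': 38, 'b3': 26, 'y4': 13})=['val0', 'a1', 'key2', 'b3', 'y4']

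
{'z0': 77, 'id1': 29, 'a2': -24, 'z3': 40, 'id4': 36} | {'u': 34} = {'z0': 77, 'id1': 29, 'a2': -24, 'z3': 40, 'id4': 36, 'u': 34}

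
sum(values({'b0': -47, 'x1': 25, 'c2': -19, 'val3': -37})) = (-47) + 25 + (-19) + (-37)
= -78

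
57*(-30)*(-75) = 128250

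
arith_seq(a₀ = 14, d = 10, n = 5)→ [14, 24, 34, 44, 54]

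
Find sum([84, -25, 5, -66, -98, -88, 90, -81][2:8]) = -238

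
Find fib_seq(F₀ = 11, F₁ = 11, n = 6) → [11, 11, 22, 33, 55, 88]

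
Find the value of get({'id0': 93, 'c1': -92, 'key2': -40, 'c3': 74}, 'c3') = 74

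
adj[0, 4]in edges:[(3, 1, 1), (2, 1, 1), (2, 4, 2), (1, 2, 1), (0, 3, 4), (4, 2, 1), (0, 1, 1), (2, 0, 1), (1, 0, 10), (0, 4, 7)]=7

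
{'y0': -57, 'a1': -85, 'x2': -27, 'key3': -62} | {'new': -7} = {'y0': -57, 'a1': -85, 'x2': -27, 'key3': -62, 'new': -7}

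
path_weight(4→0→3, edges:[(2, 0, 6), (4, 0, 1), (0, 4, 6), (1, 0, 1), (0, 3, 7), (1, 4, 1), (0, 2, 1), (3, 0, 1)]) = 8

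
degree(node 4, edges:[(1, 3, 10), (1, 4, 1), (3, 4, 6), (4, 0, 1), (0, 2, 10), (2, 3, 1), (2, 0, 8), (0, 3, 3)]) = 3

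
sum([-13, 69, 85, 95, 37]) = 273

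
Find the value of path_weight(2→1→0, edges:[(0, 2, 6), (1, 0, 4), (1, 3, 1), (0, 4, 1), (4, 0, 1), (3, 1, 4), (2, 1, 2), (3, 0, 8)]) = w(2→1)=2 + w(1→0)=4
= 6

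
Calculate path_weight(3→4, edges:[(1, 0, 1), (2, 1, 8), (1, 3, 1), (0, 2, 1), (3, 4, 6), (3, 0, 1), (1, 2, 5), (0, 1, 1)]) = w(3→4)=6
= 6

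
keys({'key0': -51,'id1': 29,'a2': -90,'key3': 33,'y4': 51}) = ['key0', 'id1', 'a2', 'key3', 'y4']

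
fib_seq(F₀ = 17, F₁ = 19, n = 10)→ F_2 = F_1 + F_0 = 36
F_3 = F_2 + F_1 = 55
F_4 = F_3 + F_2 = 91
...
= [17, 19, 36, 55, 91, 146, 237, 383, 620, 1003]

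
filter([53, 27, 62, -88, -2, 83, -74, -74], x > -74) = [53, 27, 62, -2, 83]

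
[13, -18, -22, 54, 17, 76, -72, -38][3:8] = [54, 17, 76, -72, -38]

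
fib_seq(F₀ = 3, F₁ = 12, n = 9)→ [3, 12, 15, 27, 42, 69, 111, 180, 291]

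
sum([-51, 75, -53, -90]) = -119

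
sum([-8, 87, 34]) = 113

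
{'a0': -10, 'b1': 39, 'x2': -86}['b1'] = 39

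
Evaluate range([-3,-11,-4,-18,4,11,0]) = 29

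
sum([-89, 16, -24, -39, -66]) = (-89) + 16 + (-24) + (-39) + (-66)
= -202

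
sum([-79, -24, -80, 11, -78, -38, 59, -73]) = (-79) + (-24) + (-80) + 11 + (-78) + (-38) + 59 + (-73)
= -302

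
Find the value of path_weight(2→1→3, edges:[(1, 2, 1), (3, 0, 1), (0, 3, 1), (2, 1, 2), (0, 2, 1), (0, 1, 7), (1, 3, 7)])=w(2→1)=2 + w(1→3)=7
= 9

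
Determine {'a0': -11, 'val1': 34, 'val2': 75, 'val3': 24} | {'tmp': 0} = {'a0': -11, 'val1': 34, 'val2': 75, 'val3': 24, 'tmp': 0}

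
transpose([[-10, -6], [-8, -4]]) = [[-10, -8], [-6, -4]]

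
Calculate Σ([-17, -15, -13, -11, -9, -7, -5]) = (-17) + (-15) + (-13) + (-11) + (-9) + (-7) + (-5)
= -77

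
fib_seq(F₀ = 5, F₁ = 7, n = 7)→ F_2 = F_1 + F_0 = 12
F_3 = F_2 + F_1 = 19
F_4 = F_3 + F_2 = 31
...
= [5, 7, 12, 19, 31, 50, 81]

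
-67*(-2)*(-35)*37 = -173530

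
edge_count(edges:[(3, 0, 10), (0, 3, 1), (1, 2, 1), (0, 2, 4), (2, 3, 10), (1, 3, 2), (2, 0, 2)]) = 7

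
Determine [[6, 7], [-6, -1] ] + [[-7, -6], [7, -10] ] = [[-1, 1], [1, -11]]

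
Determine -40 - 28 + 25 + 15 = -28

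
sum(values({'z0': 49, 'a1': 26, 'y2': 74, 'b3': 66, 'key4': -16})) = 199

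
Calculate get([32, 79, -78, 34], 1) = 79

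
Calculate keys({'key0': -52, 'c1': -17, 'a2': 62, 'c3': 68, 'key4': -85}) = ['key0', 'c1', 'a2', 'c3', 'key4']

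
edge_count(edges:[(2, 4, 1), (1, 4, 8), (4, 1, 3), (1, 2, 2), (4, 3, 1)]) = 5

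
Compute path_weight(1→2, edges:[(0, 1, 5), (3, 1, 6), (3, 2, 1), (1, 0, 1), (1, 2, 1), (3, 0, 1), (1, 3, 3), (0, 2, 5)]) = w(1→2)=1
= 1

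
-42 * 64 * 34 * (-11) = 1005312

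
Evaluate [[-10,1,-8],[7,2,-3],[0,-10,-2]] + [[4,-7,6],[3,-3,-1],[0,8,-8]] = [[-6, -6, -2], [10, -1, -4], [0, -2, -10]]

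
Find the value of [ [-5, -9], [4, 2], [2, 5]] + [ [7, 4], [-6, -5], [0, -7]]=[[2, -5], [-2, -3], [2, -2]]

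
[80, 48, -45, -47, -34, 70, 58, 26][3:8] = [-47, -34, 70, 58, 26]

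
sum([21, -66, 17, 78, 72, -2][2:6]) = 165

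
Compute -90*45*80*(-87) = 28188000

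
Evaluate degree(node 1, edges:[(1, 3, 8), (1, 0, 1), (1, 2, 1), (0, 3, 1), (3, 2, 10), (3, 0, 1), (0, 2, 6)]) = 3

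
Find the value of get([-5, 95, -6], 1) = 95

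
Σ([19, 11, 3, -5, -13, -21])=19 + 11 + 3 + (-5) + (-13) + (-21)
= -6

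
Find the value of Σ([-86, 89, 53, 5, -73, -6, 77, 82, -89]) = (-86) + 89 + 53 + 5 + (-73) + (-6) + 77 + 82 + (-89)
= 52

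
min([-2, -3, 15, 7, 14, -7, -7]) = -7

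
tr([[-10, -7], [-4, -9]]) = diagonal: (-10) + (-9)
= -19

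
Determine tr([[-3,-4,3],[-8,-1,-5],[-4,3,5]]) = 1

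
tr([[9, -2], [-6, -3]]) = 6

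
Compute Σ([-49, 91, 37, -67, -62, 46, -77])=-81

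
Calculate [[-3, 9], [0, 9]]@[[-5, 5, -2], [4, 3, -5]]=[[51, 12, -39], [36, 27, -45]]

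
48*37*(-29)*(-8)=412032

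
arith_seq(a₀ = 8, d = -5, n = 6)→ [8, 3, -2, -7, -12, -17]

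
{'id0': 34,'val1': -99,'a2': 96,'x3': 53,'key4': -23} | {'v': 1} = {'id0': 34, 'val1': -99, 'a2': 96, 'x3': 53, 'key4': -23, 'v': 1}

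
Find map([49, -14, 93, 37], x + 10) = 49+10=59, -14+10=-4, 93+10=103, 37+10=47
= [59, -4, 103, 47]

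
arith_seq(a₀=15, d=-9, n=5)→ a_0 = 15 + 0*-9 = 15
a_1 = 15 + 1*-9 = 6
a_2 = 15 + 2*-9 = -3
...
= [15, 6, -3, -12, -21]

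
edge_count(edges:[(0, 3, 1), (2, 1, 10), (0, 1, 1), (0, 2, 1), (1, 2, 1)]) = 5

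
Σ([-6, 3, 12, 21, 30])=(-6) + 3 + 12 + 21 + 30
= 60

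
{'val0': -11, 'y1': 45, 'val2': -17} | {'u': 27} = {'val0': -11, 'y1': 45, 'val2': -17, 'u': 27}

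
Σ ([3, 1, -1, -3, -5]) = 3 + 1 + (-1) + (-3) + (-5)
= -5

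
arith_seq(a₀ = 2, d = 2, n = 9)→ [2, 4, 6, 8, 10, 12, 14, 16, 18]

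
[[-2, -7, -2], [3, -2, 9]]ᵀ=[[-2, 3], [-7, -2], [-2, 9]]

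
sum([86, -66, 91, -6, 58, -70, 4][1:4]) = slice → [-66, 91, -6]
(-66) + 91 + (-6)
= 19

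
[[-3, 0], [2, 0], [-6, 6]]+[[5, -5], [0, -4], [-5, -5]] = [[2, -5], [2, -4], [-11, 1]]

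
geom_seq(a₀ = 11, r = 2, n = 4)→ [11, 22, 44, 88]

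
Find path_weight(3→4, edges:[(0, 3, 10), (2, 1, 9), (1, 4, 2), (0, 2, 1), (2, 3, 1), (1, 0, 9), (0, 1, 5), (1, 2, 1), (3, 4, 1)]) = 1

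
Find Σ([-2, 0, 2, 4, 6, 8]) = (-2) + 0 + 2 + 4 + 6 + 8
= 18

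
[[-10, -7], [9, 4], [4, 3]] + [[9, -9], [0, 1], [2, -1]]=[[-1, -16], [9, 5], [6, 2]]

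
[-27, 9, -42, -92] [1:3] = [9, -42]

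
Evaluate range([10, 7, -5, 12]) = 17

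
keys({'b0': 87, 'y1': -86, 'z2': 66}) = ['b0', 'y1', 'z2']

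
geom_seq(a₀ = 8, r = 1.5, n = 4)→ [8.0, 12.0, 18.0, 27.0]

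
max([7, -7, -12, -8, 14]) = 14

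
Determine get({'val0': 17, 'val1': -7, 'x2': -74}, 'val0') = 17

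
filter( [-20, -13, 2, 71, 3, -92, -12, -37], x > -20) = [-13, 2, 71, 3, -12]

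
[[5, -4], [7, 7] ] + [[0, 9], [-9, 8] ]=[[5, 5], [-2, 15]]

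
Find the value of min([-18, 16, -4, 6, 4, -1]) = -18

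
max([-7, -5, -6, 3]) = 3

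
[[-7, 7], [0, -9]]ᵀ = [[-7, 0], [7, -9]]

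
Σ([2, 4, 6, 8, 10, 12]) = 42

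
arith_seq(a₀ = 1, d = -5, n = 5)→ a_0 = 1 + 0*-5 = 1
a_1 = 1 + 1*-5 = -4
a_2 = 1 + 2*-5 = -9
...
= [1, -4, -9, -14, -19]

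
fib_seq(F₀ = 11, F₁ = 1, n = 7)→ F_2 = F_1 + F_0 = 12
F_3 = F_2 + F_1 = 13
F_4 = F_3 + F_2 = 25
...
= [11, 1, 12, 13, 25, 38, 63]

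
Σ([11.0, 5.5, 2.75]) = 19.25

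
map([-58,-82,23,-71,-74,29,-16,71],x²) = [3364, 6724, 529, 5041, 5476, 841, 256, 5041]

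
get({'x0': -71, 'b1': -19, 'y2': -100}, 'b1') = -19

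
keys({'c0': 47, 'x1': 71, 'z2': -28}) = ['c0', 'x1', 'z2']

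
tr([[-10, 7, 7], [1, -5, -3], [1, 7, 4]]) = -11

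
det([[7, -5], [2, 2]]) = (7)*(2) - (-5)*(2)
= 24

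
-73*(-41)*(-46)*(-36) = 4956408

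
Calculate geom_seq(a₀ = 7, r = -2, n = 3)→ a_0 = 7*(-2)^0 = 7
a_1 = 7*(-2)^1 = -14
a_2 = 7*(-2)^2 = 28
= [7, -14, 28]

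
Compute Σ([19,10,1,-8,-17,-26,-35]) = -56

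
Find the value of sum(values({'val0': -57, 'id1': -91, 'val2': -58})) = (-57) + (-91) + (-58)
= -206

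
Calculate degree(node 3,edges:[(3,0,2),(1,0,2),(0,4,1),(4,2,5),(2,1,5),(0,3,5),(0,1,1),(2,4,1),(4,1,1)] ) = 2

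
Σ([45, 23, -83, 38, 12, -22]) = 13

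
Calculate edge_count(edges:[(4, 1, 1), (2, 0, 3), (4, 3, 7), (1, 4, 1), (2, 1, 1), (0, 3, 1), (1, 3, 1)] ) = 7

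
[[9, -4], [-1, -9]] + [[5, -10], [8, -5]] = [[14, -14], [7, -14]]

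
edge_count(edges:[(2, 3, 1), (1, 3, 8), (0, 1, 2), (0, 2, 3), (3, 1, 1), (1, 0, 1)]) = 6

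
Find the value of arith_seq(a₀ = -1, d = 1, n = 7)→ [-1, 0, 1, 2, 3, 4, 5]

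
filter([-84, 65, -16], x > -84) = [65, -16]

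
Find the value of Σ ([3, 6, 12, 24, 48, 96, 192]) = 3 + 6 + 12 + 24 + 48 + 96 + 192
= 381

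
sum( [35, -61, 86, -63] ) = 35 + (-61) + 86 + (-63)
= -3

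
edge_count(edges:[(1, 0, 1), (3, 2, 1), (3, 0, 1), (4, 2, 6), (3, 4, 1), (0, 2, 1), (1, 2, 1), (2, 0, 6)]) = 8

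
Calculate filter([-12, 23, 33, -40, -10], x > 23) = [33]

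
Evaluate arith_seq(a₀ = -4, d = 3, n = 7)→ a_0 = -4 + 0*3 = -4
a_1 = -4 + 1*3 = -1
a_2 = -4 + 2*3 = 2
...
= [-4, -1, 2, 5, 8, 11, 14]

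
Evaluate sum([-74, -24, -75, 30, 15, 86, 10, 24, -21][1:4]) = slice → [-24, -75, 30]
(-24) + (-75) + 30
= -69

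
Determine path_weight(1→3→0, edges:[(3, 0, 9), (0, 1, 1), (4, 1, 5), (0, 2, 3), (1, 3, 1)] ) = 10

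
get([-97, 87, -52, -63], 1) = 87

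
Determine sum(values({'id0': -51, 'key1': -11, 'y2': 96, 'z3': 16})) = 50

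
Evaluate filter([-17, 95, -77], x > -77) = keep x where x > -77: -17✓, 95✓, -77✗
= [-17, 95]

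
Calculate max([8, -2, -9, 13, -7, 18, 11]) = 18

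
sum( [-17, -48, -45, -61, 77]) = -94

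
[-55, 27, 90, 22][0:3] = [-55, 27, 90]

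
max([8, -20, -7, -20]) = 8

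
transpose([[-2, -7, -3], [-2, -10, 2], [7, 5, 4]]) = [[-2, -2, 7], [-7, -10, 5], [-3, 2, 4]]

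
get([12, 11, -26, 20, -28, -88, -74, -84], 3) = 20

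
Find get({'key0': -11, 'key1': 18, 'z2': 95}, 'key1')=18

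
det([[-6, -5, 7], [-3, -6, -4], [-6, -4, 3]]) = -129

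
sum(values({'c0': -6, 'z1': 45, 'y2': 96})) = 135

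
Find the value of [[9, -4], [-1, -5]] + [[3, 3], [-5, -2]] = [[12, -1], [-6, -7]]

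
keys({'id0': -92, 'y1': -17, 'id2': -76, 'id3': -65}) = ['id0', 'y1', 'id2', 'id3']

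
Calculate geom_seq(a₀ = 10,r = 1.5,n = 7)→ [10.0, 15.0, 22.5, 33.75, 50.625, 75.9375, 113.90625]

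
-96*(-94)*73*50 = 32937600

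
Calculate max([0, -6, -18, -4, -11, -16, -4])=0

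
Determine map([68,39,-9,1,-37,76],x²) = [4624, 1521, 81, 1, 1369, 5776]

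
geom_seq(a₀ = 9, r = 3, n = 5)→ a_0 = 9*3^0 = 9
a_1 = 9*3^1 = 27
a_2 = 9*3^2 = 81
...
= [9, 27, 81, 243, 729]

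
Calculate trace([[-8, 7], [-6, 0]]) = diagonal: (-8) + 0
= -8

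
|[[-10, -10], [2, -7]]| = (-10)*(-7) - (-10)*(2)
= 90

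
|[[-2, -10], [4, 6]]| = 28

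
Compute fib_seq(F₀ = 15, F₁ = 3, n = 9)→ [15, 3, 18, 21, 39, 60, 99, 159, 258]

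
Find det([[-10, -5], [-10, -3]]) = -20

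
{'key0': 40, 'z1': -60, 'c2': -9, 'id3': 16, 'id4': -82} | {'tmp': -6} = {'key0': 40, 'z1': -60, 'c2': -9, 'id3': 16, 'id4': -82, 'tmp': -6}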